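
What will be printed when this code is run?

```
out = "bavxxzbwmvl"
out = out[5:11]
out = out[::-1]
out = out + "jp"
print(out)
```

lvmwbzjp

slice [5:11] → 'zbwmvl'
reverse → 'lvmwbz'
+ 'jp' → 'lvmwbzjp'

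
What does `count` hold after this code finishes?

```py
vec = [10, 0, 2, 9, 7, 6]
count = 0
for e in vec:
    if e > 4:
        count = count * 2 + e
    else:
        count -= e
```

120

e=10: >4, count = 0*2+10 = 10
e=0: not >4, count = 10-0 = 10
e=2: not >4, count = 10-2 = 8
e=9: >4, count = 8*2+9 = 25
e=7: >4, count = 25*2+7 = 57
e=6: >4, count = 57*2+6 = 120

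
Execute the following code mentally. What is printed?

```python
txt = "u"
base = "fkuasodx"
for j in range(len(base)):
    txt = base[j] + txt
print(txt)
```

xdosaukfu

j=0: prepend 'f' → 'fu'
j=1: prepend 'k' → 'kfu'
j=2: prepend 'u' → 'ukfu'
j=3: prepend 'a' → 'aukfu'
j=4: prepend 's' → 'saukfu'
j=5: prepend 'o' → 'osaukfu'
j=6: prepend 'd' → 'dosaukfu'
j=7: prepend 'x' → 'xdosaukfu'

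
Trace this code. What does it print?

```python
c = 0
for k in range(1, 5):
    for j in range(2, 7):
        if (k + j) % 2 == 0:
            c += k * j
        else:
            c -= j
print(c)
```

k=1,j=2: odd sum, c = 0-2 = -2
k=1,j=3: even sum, c = (-2)+3 = 1
k=1,j=4: odd sum, c = 1-4 = -3
k=1,j=5: even sum, c = (-3)+5 = 2
k=1,j=6: odd sum, c = 2-6 = -4
k=2,j=2: even sum, c = (-4)+4 = 0
k=2,j=3: odd sum, c = 0-3 = -3
k=2,j=4: even sum, c = (-3)+8 = 5
k=2,j=5: odd sum, c = 5-5 = 0
k=2,j=6: even sum, c = 0+12 = 12
k=3,j=2: odd sum, c = 12-2 = 10
k=3,j=3: even sum, c = 10+9 = 19
k=3,j=4: odd sum, c = 19-4 = 15
k=3,j=5: even sum, c = 15+15 = 30
k=3,j=6: odd sum, c = 30-6 = 24
k=4,j=2: even sum, c = 24+8 = 32
k=4,j=3: odd sum, c = 32-3 = 29
k=4,j=4: even sum, c = 29+16 = 45
k=4,j=5: odd sum, c = 45-5 = 40
k=4,j=6: even sum, c = 40+24 = 64

64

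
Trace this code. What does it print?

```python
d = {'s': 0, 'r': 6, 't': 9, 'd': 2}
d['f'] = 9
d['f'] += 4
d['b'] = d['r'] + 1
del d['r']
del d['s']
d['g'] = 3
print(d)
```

{'t': 9, 'd': 2, 'f': 13, 'b': 7, 'g': 3}

d['f'] = 9 → {'s': 0, 'r': 6, 't': 9, 'd': 2, 'f': 9}
d['f'] = 9+4 = 13 → {'s': 0, 'r': 6, 't': 9, 'd': 2, 'f': 13}
d['b'] = d['r']+1 = 7 → {'s': 0, 'r': 6, 't': 9, 'd': 2, 'f': 13, 'b': 7}
del 'r' → {'s': 0, 't': 9, 'd': 2, 'f': 13, 'b': 7}
del 's' → {'t': 9, 'd': 2, 'f': 13, 'b': 7}
d['g'] = 3 → {'t': 9, 'd': 2, 'f': 13, 'b': 7, 'g': 3}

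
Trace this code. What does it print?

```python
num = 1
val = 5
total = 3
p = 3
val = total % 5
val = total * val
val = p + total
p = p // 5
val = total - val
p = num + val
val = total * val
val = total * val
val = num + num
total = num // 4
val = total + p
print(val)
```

val = 3%5 = 3
val = 3*3 = 9
val = 3+3 = 6
p = 3//5 = 0
val = 3-6 = -3
p = 1+(-3) = -2
val = 3*(-3) = -9
val = 3*(-9) = -27
val = 1+1 = 2
total = 1//4 = 0
val = 0+(-2) = -2

-2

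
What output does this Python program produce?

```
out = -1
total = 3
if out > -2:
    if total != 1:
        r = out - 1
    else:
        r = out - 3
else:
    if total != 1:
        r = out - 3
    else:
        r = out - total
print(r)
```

-2

out=-1, total=3
out > -2 is True; total != 1 is True
→ r = out - 1 = -2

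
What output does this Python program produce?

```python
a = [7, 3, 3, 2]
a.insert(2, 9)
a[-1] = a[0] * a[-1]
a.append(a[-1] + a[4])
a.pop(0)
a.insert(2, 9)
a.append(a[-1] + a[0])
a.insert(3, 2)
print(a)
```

insert 9 at 2 → [7, 3, 9, 3, 2]
a[-1] = a[0]*a[-1] = 7*2 = 14 → [7, 3, 9, 3, 14]
append a[-1]+a[4] = 14+14 = 28 → [7, 3, 9, 3, 14, 28]
pop(0) removes 7 → [3, 9, 3, 14, 28]
insert 9 at 2 → [3, 9, 9, 3, 14, 28]
append a[-1]+a[0] = 28+3 = 31 → [3, 9, 9, 3, 14, 28, 31]
insert 2 at 3 → [3, 9, 9, 2, 3, 14, 28, 31]

[3, 9, 9, 2, 3, 14, 28, 31]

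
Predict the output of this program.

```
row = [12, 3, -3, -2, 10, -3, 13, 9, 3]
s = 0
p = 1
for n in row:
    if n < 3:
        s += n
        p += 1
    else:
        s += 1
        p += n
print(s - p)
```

-56

n=12: not <3, s = 0+1 = 1; p=13
n=3: not <3, s = 1+1 = 2; p=16
n=-3: <3, s = 2+(-3) = -1; p=17
n=-2: <3, s = (-1)+(-2) = -3; p=18
n=10: not <3, s = (-3)+1 = -2; p=28
n=-3: <3, s = (-2)+(-3) = -5; p=29
n=13: not <3, s = (-5)+1 = -4; p=42
n=9: not <3, s = (-4)+1 = -3; p=51
n=3: not <3, s = (-3)+1 = -2; p=54
s-p = (-2)-54 = -56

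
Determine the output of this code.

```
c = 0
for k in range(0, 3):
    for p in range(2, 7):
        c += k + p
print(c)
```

k=0,p=2: c = 0+2 = 2
k=0,p=3: c = 2+3 = 5
k=0,p=4: c = 5+4 = 9
k=0,p=5: c = 9+5 = 14
k=0,p=6: c = 14+6 = 20
k=1,p=2: c = 20+3 = 23
k=1,p=3: c = 23+4 = 27
k=1,p=4: c = 27+5 = 32
k=1,p=5: c = 32+6 = 38
k=1,p=6: c = 38+7 = 45
k=2,p=2: c = 45+4 = 49
k=2,p=3: c = 49+5 = 54
k=2,p=4: c = 54+6 = 60
k=2,p=5: c = 60+7 = 67
k=2,p=6: c = 67+8 = 75

75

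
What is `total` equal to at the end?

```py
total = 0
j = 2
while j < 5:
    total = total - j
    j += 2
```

-6

j=2: total = 0-2 = -2
j=4: total = (-2)-4 = -6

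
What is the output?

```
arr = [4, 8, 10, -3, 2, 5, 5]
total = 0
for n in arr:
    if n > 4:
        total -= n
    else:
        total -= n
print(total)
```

n=4: not >4, total = 0-4 = -4
n=8: >4, total = (-4)-8 = -12
n=10: >4, total = (-12)-10 = -22
n=-3: not >4, total = (-22)-(-3) = -19
n=2: not >4, total = (-19)-2 = -21
n=5: >4, total = (-21)-5 = -26
n=5: >4, total = (-26)-5 = -31

-31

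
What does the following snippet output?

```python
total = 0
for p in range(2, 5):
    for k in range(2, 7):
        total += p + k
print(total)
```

105

p=2,k=2: total = 0+4 = 4
p=2,k=3: total = 4+5 = 9
p=2,k=4: total = 9+6 = 15
p=2,k=5: total = 15+7 = 22
p=2,k=6: total = 22+8 = 30
p=3,k=2: total = 30+5 = 35
p=3,k=3: total = 35+6 = 41
p=3,k=4: total = 41+7 = 48
p=3,k=5: total = 48+8 = 56
p=3,k=6: total = 56+9 = 65
p=4,k=2: total = 65+6 = 71
p=4,k=3: total = 71+7 = 78
p=4,k=4: total = 78+8 = 86
p=4,k=5: total = 86+9 = 95
p=4,k=6: total = 95+10 = 105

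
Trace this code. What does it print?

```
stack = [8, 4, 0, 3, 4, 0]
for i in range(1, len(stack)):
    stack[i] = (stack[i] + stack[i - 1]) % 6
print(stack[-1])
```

i=1: stack[1] = (4+8)%6 = 0 → [8, 0, 0, 3, 4, 0]
i=2: stack[2] = (0+0)%6 = 0 → [8, 0, 0, 3, 4, 0]
i=3: stack[3] = (3+0)%6 = 3 → [8, 0, 0, 3, 4, 0]
i=4: stack[4] = (4+3)%6 = 1 → [8, 0, 0, 3, 1, 0]
i=5: stack[5] = (0+1)%6 = 1 → [8, 0, 0, 3, 1, 1]

1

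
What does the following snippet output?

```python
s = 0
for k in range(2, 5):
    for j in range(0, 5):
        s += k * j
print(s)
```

k=2,j=0: s = 0+0 = 0
k=2,j=1: s = 0+2 = 2
k=2,j=2: s = 2+4 = 6
k=2,j=3: s = 6+6 = 12
k=2,j=4: s = 12+8 = 20
k=3,j=0: s = 20+0 = 20
k=3,j=1: s = 20+3 = 23
k=3,j=2: s = 23+6 = 29
k=3,j=3: s = 29+9 = 38
k=3,j=4: s = 38+12 = 50
k=4,j=0: s = 50+0 = 50
k=4,j=1: s = 50+4 = 54
k=4,j=2: s = 54+8 = 62
k=4,j=3: s = 62+12 = 74
k=4,j=4: s = 74+16 = 90

90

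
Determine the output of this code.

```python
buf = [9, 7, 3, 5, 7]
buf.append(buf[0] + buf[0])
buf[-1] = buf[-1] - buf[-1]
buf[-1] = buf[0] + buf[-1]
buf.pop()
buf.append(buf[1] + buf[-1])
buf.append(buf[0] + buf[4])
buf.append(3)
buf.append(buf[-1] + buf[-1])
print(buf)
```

append buf[0]+buf[0] = 9+9 = 18 → [9, 7, 3, 5, 7, 18]
buf[-1] = buf[-1]-buf[-1] = 18-18 = 0 → [9, 7, 3, 5, 7, 0]
buf[-1] = buf[0]+buf[-1] = 9+0 = 9 → [9, 7, 3, 5, 7, 9]
pop() removes 9 → [9, 7, 3, 5, 7]
append buf[1]+buf[-1] = 7+7 = 14 → [9, 7, 3, 5, 7, 14]
append buf[0]+buf[4] = 9+7 = 16 → [9, 7, 3, 5, 7, 14, 16]
append 3 → [9, 7, 3, 5, 7, 14, 16, 3]
append buf[-1]+buf[-1] = 3+3 = 6 → [9, 7, 3, 5, 7, 14, 16, 3, 6]

[9, 7, 3, 5, 7, 14, 16, 3, 6]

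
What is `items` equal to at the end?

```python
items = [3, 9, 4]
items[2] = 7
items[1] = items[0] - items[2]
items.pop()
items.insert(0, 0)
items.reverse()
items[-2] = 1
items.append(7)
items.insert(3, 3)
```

items[2] = 7 → [3, 9, 7]
items[1] = items[0]-items[2] = 3-7 = -4 → [3, -4, 7]
pop() removes 7 → [3, -4]
insert 0 at 0 → [0, 3, -4]
reverse → [-4, 3, 0]
items[-2] = 1 → [-4, 1, 0]
append 7 → [-4, 1, 0, 7]
insert 3 at 3 → [-4, 1, 0, 3, 7]

[-4, 1, 0, 3, 7]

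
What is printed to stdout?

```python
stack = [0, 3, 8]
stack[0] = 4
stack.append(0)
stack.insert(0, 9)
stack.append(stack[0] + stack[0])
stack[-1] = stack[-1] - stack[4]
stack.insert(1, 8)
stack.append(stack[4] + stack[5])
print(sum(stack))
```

stack[0] = 4 → [4, 3, 8]
append 0 → [4, 3, 8, 0]
insert 9 at 0 → [9, 4, 3, 8, 0]
append stack[0]+stack[0] = 9+9 = 18 → [9, 4, 3, 8, 0, 18]
stack[-1] = stack[-1]-stack[4] = 18-0 = 18 → [9, 4, 3, 8, 0, 18]
insert 8 at 1 → [9, 8, 4, 3, 8, 0, 18]
append stack[4]+stack[5] = 8+0 = 8 → [9, 8, 4, 3, 8, 0, 18, 8]
sum = 58

58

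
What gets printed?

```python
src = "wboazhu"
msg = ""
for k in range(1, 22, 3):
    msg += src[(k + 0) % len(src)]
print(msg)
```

bzwauoh

k=1: add src[1]='b' → 'b'
k=4: add src[4]='z' → 'bz'
k=7: add src[0]='w' → 'bzw'
k=10: add src[3]='a' → 'bzwa'
k=13: add src[6]='u' → 'bzwau'
k=16: add src[2]='o' → 'bzwauo'
k=19: add src[5]='h' → 'bzwauoh'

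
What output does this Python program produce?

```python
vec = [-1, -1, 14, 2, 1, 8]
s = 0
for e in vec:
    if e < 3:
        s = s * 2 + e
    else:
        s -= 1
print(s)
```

-12

e=-1: <3, s = 0*2+(-1) = -1
e=-1: <3, s = (-1)*2+(-1) = -3
e=14: not <3, s = (-3)-1 = -4
e=2: <3, s = (-4)*2+2 = -6
e=1: <3, s = (-6)*2+1 = -11
e=8: not <3, s = (-11)-1 = -12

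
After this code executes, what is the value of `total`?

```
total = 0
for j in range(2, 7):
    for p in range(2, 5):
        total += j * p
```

180

j=2,p=2: total = 0+4 = 4
j=2,p=3: total = 4+6 = 10
j=2,p=4: total = 10+8 = 18
j=3,p=2: total = 18+6 = 24
j=3,p=3: total = 24+9 = 33
j=3,p=4: total = 33+12 = 45
j=4,p=2: total = 45+8 = 53
j=4,p=3: total = 53+12 = 65
j=4,p=4: total = 65+16 = 81
j=5,p=2: total = 81+10 = 91
j=5,p=3: total = 91+15 = 106
j=5,p=4: total = 106+20 = 126
j=6,p=2: total = 126+12 = 138
j=6,p=3: total = 138+18 = 156
j=6,p=4: total = 156+24 = 180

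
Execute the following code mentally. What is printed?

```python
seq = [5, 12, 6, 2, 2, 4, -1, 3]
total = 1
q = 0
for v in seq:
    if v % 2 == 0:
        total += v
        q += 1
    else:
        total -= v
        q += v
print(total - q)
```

8

v=5: not even, total = 1-5 = -4; q=5
v=12: even, total = (-4)+12 = 8; q=6
v=6: even, total = 8+6 = 14; q=7
v=2: even, total = 14+2 = 16; q=8
v=2: even, total = 16+2 = 18; q=9
v=4: even, total = 18+4 = 22; q=10
v=-1: not even, total = 22-(-1) = 23; q=9
v=3: not even, total = 23-3 = 20; q=12
total-q = 20-12 = 8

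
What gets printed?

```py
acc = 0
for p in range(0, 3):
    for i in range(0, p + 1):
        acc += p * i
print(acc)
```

7

p=0,i=0: acc = 0+0 = 0
p=1,i=0: acc = 0+0 = 0
p=1,i=1: acc = 0+1 = 1
p=2,i=0: acc = 1+0 = 1
p=2,i=1: acc = 1+2 = 3
p=2,i=2: acc = 3+4 = 7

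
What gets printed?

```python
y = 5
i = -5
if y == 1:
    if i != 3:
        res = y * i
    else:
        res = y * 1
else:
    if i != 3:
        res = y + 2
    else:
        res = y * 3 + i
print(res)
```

y=5, i=-5
y == 1 is False; i != 3 is True
→ res = y + 2 = 7

7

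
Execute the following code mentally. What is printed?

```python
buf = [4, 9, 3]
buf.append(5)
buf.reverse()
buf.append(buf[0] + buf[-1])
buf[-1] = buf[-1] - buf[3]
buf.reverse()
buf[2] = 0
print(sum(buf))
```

17

append 5 → [4, 9, 3, 5]
reverse → [5, 3, 9, 4]
append buf[0]+buf[-1] = 5+4 = 9 → [5, 3, 9, 4, 9]
buf[-1] = buf[-1]-buf[3] = 9-4 = 5 → [5, 3, 9, 4, 5]
reverse → [5, 4, 9, 3, 5]
buf[2] = 0 → [5, 4, 0, 3, 5]
sum = 17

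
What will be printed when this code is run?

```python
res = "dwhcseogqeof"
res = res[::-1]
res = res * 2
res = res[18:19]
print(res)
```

reverse → 'foeqgoeschwd'
repeat ×2 → 'foeqgoeschwdfoeqgoeschwd'
slice [18:19] → 'e'

e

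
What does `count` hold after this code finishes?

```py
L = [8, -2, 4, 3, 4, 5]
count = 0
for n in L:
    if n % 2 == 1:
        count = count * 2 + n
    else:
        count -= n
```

-37

n=8: not odd, count = 0-8 = -8
n=-2: not odd, count = (-8)-(-2) = -6
n=4: not odd, count = (-6)-4 = -10
n=3: odd, count = (-10)*2+3 = -17
n=4: not odd, count = (-17)-4 = -21
n=5: odd, count = (-21)*2+5 = -37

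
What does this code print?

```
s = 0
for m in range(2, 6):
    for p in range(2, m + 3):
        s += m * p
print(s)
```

275

m=2,p=2: s = 0+4 = 4
m=2,p=3: s = 4+6 = 10
m=2,p=4: s = 10+8 = 18
m=3,p=2: s = 18+6 = 24
m=3,p=3: s = 24+9 = 33
m=3,p=4: s = 33+12 = 45
m=3,p=5: s = 45+15 = 60
m=4,p=2: s = 60+8 = 68
m=4,p=3: s = 68+12 = 80
m=4,p=4: s = 80+16 = 96
m=4,p=5: s = 96+20 = 116
m=4,p=6: s = 116+24 = 140
m=5,p=2: s = 140+10 = 150
m=5,p=3: s = 150+15 = 165
m=5,p=4: s = 165+20 = 185
m=5,p=5: s = 185+25 = 210
m=5,p=6: s = 210+30 = 240
m=5,p=7: s = 240+35 = 275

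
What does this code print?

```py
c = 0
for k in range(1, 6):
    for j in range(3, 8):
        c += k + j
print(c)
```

k=1,j=3: c = 0+4 = 4
k=1,j=4: c = 4+5 = 9
k=1,j=5: c = 9+6 = 15
k=1,j=6: c = 15+7 = 22
k=1,j=7: c = 22+8 = 30
k=2,j=3: c = 30+5 = 35
k=2,j=4: c = 35+6 = 41
k=2,j=5: c = 41+7 = 48
k=2,j=6: c = 48+8 = 56
k=2,j=7: c = 56+9 = 65
k=3,j=3: c = 65+6 = 71
k=3,j=4: c = 71+7 = 78
k=3,j=5: c = 78+8 = 86
k=3,j=6: c = 86+9 = 95
k=3,j=7: c = 95+10 = 105
k=4,j=3: c = 105+7 = 112
k=4,j=4: c = 112+8 = 120
k=4,j=5: c = 120+9 = 129
k=4,j=6: c = 129+10 = 139
k=4,j=7: c = 139+11 = 150
k=5,j=3: c = 150+8 = 158
k=5,j=4: c = 158+9 = 167
k=5,j=5: c = 167+10 = 177
k=5,j=6: c = 177+11 = 188
k=5,j=7: c = 188+12 = 200

200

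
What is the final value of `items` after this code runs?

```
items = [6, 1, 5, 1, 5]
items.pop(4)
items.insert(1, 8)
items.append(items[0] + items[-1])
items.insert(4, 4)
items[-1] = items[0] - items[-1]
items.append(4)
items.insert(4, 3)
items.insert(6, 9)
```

[6, 8, 1, 5, 3, 4, 9, 1, -1, 4]

pop(4) removes 5 → [6, 1, 5, 1]
insert 8 at 1 → [6, 8, 1, 5, 1]
append items[0]+items[-1] = 6+1 = 7 → [6, 8, 1, 5, 1, 7]
insert 4 at 4 → [6, 8, 1, 5, 4, 1, 7]
items[-1] = items[0]-items[-1] = 6-7 = -1 → [6, 8, 1, 5, 4, 1, -1]
append 4 → [6, 8, 1, 5, 4, 1, -1, 4]
insert 3 at 4 → [6, 8, 1, 5, 3, 4, 1, -1, 4]
insert 9 at 6 → [6, 8, 1, 5, 3, 4, 9, 1, -1, 4]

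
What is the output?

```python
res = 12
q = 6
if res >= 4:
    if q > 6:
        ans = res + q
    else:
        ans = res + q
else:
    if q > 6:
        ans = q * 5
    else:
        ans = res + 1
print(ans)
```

18

res=12, q=6
res >= 4 is True; q > 6 is False
→ ans = res + q = 18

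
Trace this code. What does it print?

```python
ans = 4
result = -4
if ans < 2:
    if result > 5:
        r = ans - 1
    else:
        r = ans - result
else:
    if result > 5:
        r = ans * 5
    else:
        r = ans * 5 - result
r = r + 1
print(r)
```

ans=4, result=-4
ans < 2 is False; result > 5 is False
→ r = ans * 5 - result = 24
r = 24+1 = 25

25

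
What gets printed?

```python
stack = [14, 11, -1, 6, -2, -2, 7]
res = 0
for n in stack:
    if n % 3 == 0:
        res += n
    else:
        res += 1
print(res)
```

n=14: not %3==0, res = 0+1 = 1
n=11: not %3==0, res = 1+1 = 2
n=-1: not %3==0, res = 2+1 = 3
n=6: %3==0, res = 3+6 = 9
n=-2: not %3==0, res = 9+1 = 10
n=-2: not %3==0, res = 10+1 = 11
n=7: not %3==0, res = 11+1 = 12

12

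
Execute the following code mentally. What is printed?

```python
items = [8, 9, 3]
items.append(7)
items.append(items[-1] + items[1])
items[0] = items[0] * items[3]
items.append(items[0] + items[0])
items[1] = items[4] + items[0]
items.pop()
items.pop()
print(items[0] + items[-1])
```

append 7 → [8, 9, 3, 7]
append items[-1]+items[1] = 7+9 = 16 → [8, 9, 3, 7, 16]
items[0] = items[0]*items[3] = 8*7 = 56 → [56, 9, 3, 7, 16]
append items[0]+items[0] = 56+56 = 112 → [56, 9, 3, 7, 16, 112]
items[1] = items[4]+items[0] = 16+56 = 72 → [56, 72, 3, 7, 16, 112]
pop() removes 112 → [56, 72, 3, 7, 16]
pop() removes 16 → [56, 72, 3, 7]
items[0]+items[-1] = 56+7 = 63

63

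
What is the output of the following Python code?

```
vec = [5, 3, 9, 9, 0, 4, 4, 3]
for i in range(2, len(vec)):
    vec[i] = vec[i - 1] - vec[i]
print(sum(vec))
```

i=2: vec[2] = 3-9 = -6 → [5, 3, -6, 9, 0, 4, 4, 3]
i=3: vec[3] = (-6)-9 = -15 → [5, 3, -6, -15, 0, 4, 4, 3]
i=4: vec[4] = (-15)-0 = -15 → [5, 3, -6, -15, -15, 4, 4, 3]
i=5: vec[5] = (-15)-4 = -19 → [5, 3, -6, -15, -15, -19, 4, 3]
i=6: vec[6] = (-19)-4 = -23 → [5, 3, -6, -15, -15, -19, -23, 3]
i=7: vec[7] = (-23)-3 = -26 → [5, 3, -6, -15, -15, -19, -23, -26]
sum = -96

-96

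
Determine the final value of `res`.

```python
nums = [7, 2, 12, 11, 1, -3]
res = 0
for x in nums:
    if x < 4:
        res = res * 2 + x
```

7

x=7: not <4
x=2: <4, res = 0*2+2 = 2
x=12: not <4
x=11: not <4
x=1: <4, res = 2*2+1 = 5
x=-3: <4, res = 5*2+(-3) = 7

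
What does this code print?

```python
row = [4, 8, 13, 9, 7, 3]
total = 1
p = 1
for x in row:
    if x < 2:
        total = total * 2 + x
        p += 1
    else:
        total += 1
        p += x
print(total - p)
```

-38

x=4: not <2, total = 1+1 = 2; p=5
x=8: not <2, total = 2+1 = 3; p=13
x=13: not <2, total = 3+1 = 4; p=26
x=9: not <2, total = 4+1 = 5; p=35
x=7: not <2, total = 5+1 = 6; p=42
x=3: not <2, total = 6+1 = 7; p=45
total-p = 7-45 = -38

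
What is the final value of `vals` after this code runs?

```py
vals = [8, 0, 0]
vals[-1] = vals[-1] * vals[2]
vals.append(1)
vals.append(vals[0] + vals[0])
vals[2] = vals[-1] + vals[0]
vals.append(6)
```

[8, 0, 24, 1, 16, 6]

vals[-1] = vals[-1]*vals[2] = 0*0 = 0 → [8, 0, 0]
append 1 → [8, 0, 0, 1]
append vals[0]+vals[0] = 8+8 = 16 → [8, 0, 0, 1, 16]
vals[2] = vals[-1]+vals[0] = 16+8 = 24 → [8, 0, 24, 1, 16]
append 6 → [8, 0, 24, 1, 16, 6]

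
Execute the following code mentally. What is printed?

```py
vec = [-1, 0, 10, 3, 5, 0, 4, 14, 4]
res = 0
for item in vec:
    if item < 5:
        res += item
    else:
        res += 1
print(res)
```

item=-1: <5, res = 0+(-1) = -1
item=0: <5, res = (-1)+0 = -1
item=10: not <5, res = (-1)+1 = 0
item=3: <5, res = 0+3 = 3
item=5: not <5, res = 3+1 = 4
item=0: <5, res = 4+0 = 4
item=4: <5, res = 4+4 = 8
item=14: not <5, res = 8+1 = 9
item=4: <5, res = 9+4 = 13

13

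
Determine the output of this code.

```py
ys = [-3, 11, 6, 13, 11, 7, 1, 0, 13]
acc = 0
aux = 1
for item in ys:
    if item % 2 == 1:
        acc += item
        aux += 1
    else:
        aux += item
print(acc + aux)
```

item=-3: odd, acc = 0+(-3) = -3; aux=2
item=11: odd, acc = (-3)+11 = 8; aux=3
item=6: not odd; aux=9
item=13: odd, acc = 8+13 = 21; aux=10
item=11: odd, acc = 21+11 = 32; aux=11
item=7: odd, acc = 32+7 = 39; aux=12
item=1: odd, acc = 39+1 = 40; aux=13
item=0: not odd; aux=13
item=13: odd, acc = 40+13 = 53; aux=14
acc+aux = 53+14 = 67

67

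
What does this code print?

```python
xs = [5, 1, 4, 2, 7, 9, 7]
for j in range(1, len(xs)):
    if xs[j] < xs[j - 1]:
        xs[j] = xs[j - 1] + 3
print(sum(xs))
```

98

j=1: 1<5, xs[1] = 5+3 = 8 → [5, 8, 4, 2, 7, 9, 7]
j=2: 4<8, xs[2] = 8+3 = 11 → [5, 8, 11, 2, 7, 9, 7]
j=3: 2<11, xs[3] = 11+3 = 14 → [5, 8, 11, 14, 7, 9, 7]
j=4: 7<14, xs[4] = 14+3 = 17 → [5, 8, 11, 14, 17, 9, 7]
j=5: 9<17, xs[5] = 17+3 = 20 → [5, 8, 11, 14, 17, 20, 7]
j=6: 7<20, xs[6] = 20+3 = 23 → [5, 8, 11, 14, 17, 20, 23]
sum = 98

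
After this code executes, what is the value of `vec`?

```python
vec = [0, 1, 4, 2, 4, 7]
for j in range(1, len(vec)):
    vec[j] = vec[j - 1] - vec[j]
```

[0, -1, -5, -7, -11, -18]

j=1: vec[1] = 0-1 = -1 → [0, -1, 4, 2, 4, 7]
j=2: vec[2] = (-1)-4 = -5 → [0, -1, -5, 2, 4, 7]
j=3: vec[3] = (-5)-2 = -7 → [0, -1, -5, -7, 4, 7]
j=4: vec[4] = (-7)-4 = -11 → [0, -1, -5, -7, -11, 7]
j=5: vec[5] = (-11)-7 = -18 → [0, -1, -5, -7, -11, -18]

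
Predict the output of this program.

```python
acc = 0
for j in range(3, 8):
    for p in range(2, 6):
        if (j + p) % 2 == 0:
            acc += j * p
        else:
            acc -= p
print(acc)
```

146

j=3,p=2: odd sum, acc = 0-2 = -2
j=3,p=3: even sum, acc = (-2)+9 = 7
j=3,p=4: odd sum, acc = 7-4 = 3
j=3,p=5: even sum, acc = 3+15 = 18
j=4,p=2: even sum, acc = 18+8 = 26
j=4,p=3: odd sum, acc = 26-3 = 23
j=4,p=4: even sum, acc = 23+16 = 39
j=4,p=5: odd sum, acc = 39-5 = 34
j=5,p=2: odd sum, acc = 34-2 = 32
j=5,p=3: even sum, acc = 32+15 = 47
j=5,p=4: odd sum, acc = 47-4 = 43
j=5,p=5: even sum, acc = 43+25 = 68
j=6,p=2: even sum, acc = 68+12 = 80
j=6,p=3: odd sum, acc = 80-3 = 77
j=6,p=4: even sum, acc = 77+24 = 101
j=6,p=5: odd sum, acc = 101-5 = 96
j=7,p=2: odd sum, acc = 96-2 = 94
j=7,p=3: even sum, acc = 94+21 = 115
j=7,p=4: odd sum, acc = 115-4 = 111
j=7,p=5: even sum, acc = 111+35 = 146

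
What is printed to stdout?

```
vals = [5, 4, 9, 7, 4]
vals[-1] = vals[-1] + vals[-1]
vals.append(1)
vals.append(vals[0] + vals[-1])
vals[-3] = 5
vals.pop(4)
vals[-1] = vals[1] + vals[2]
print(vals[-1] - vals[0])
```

vals[-1] = vals[-1]+vals[-1] = 4+4 = 8 → [5, 4, 9, 7, 8]
append 1 → [5, 4, 9, 7, 8, 1]
append vals[0]+vals[-1] = 5+1 = 6 → [5, 4, 9, 7, 8, 1, 6]
vals[-3] = 5 → [5, 4, 9, 7, 5, 1, 6]
pop(4) removes 5 → [5, 4, 9, 7, 1, 6]
vals[-1] = vals[1]+vals[2] = 4+9 = 13 → [5, 4, 9, 7, 1, 13]
vals[-1]-vals[0] = 13-5 = 8

8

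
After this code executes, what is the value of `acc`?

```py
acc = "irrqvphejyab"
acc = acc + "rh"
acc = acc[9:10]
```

+ 'rh' → 'irrqvphejyabrh'
slice [9:10] → 'y'

'y'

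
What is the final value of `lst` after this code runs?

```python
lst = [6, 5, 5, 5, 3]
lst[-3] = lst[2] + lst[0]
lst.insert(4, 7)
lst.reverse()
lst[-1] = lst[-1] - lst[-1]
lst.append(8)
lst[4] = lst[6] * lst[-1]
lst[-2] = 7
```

[3, 7, 5, 11, 64, 7, 8]

lst[-3] = lst[2]+lst[0] = 5+6 = 11 → [6, 5, 11, 5, 3]
insert 7 at 4 → [6, 5, 11, 5, 7, 3]
reverse → [3, 7, 5, 11, 5, 6]
lst[-1] = lst[-1]-lst[-1] = 6-6 = 0 → [3, 7, 5, 11, 5, 0]
append 8 → [3, 7, 5, 11, 5, 0, 8]
lst[4] = lst[6]*lst[-1] = 8*8 = 64 → [3, 7, 5, 11, 64, 0, 8]
lst[-2] = 7 → [3, 7, 5, 11, 64, 7, 8]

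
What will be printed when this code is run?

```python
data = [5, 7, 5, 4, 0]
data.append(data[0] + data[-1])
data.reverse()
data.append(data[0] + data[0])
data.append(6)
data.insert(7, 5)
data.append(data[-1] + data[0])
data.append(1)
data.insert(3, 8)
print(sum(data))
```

67

append data[0]+data[-1] = 5+0 = 5 → [5, 7, 5, 4, 0, 5]
reverse → [5, 0, 4, 5, 7, 5]
append data[0]+data[0] = 5+5 = 10 → [5, 0, 4, 5, 7, 5, 10]
append 6 → [5, 0, 4, 5, 7, 5, 10, 6]
insert 5 at 7 → [5, 0, 4, 5, 7, 5, 10, 5, 6]
append data[-1]+data[0] = 6+5 = 11 → [5, 0, 4, 5, 7, 5, 10, 5, 6, 11]
append 1 → [5, 0, 4, 5, 7, 5, 10, 5, 6, 11, 1]
insert 8 at 3 → [5, 0, 4, 8, 5, 7, 5, 10, 5, 6, 11, 1]
sum = 67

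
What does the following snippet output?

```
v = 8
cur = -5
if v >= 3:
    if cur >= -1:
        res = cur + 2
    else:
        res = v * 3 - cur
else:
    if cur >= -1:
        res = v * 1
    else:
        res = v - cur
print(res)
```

29

v=8, cur=-5
v >= 3 is True; cur >= -1 is False
→ res = v * 3 - cur = 29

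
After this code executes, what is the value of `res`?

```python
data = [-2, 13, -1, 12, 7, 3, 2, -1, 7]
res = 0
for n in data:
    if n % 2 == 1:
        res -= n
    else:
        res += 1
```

-25

n=-2: not odd, res = 0+1 = 1
n=13: odd, res = 1-13 = -12
n=-1: odd, res = (-12)-(-1) = -11
n=12: not odd, res = (-11)+1 = -10
n=7: odd, res = (-10)-7 = -17
n=3: odd, res = (-17)-3 = -20
n=2: not odd, res = (-20)+1 = -19
n=-1: odd, res = (-19)-(-1) = -18
n=7: odd, res = (-18)-7 = -25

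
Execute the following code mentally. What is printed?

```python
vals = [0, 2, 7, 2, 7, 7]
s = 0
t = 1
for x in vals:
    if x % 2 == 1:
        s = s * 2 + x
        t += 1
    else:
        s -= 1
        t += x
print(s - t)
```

21

x=0: not odd, s = 0-1 = -1; t=1
x=2: not odd, s = (-1)-1 = -2; t=3
x=7: odd, s = (-2)*2+7 = 3; t=4
x=2: not odd, s = 3-1 = 2; t=6
x=7: odd, s = 2*2+7 = 11; t=7
x=7: odd, s = 11*2+7 = 29; t=8
s-t = 29-8 = 21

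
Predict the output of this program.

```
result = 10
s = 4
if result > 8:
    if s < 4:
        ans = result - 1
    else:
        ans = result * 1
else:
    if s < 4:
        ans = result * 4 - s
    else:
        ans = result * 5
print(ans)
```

result=10, s=4
result > 8 is True; s < 4 is False
→ ans = result * 1 = 10

10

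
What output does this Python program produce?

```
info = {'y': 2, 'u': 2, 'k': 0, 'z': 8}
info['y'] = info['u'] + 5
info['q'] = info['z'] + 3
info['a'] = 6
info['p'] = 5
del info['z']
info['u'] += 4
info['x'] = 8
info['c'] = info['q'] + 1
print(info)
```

info['y'] = info['u']+5 = 7 → {'y': 7, 'u': 2, 'k': 0, 'z': 8}
info['q'] = info['z']+3 = 11 → {'y': 7, 'u': 2, 'k': 0, 'z': 8, 'q': 11}
info['a'] = 6 → {'y': 7, 'u': 2, 'k': 0, 'z': 8, 'q': 11, 'a': 6}
info['p'] = 5 → {'y': 7, 'u': 2, 'k': 0, 'z': 8, 'q': 11, 'a': 6, 'p': 5}
del 'z' → {'y': 7, 'u': 2, 'k': 0, 'q': 11, 'a': 6, 'p': 5}
info['u'] = 2+4 = 6 → {'y': 7, 'u': 6, 'k': 0, 'q': 11, 'a': 6, 'p': 5}
info['x'] = 8 → {'y': 7, 'u': 6, 'k': 0, 'q': 11, 'a': 6, 'p': 5, 'x': 8}
info['c'] = info['q']+1 = 12 → {'y': 7, 'u': 6, 'k': 0, 'q': 11, 'a': 6, 'p': 5, 'x': 8, 'c': 12}

{'y': 7, 'u': 6, 'k': 0, 'q': 11, 'a': 6, 'p': 5, 'x': 8, 'c': 12}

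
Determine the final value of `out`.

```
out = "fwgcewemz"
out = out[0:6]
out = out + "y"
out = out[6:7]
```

'y'

slice [0:6] → 'fwgcew'
+ 'y' → 'fwgcewy'
slice [6:7] → 'y'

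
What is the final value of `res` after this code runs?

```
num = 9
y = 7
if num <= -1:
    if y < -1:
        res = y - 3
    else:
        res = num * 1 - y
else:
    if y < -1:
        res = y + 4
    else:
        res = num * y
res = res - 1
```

num=9, y=7
num <= -1 is False; y < -1 is False
→ res = num * y = 63
res = 63-1 = 62

62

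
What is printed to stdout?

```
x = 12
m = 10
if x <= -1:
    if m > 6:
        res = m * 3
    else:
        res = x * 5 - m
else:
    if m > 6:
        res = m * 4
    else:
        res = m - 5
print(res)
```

x=12, m=10
x <= -1 is False; m > 6 is True
→ res = m * 4 = 40

40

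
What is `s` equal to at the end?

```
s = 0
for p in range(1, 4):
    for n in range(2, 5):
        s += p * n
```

54

p=1,n=2: s = 0+2 = 2
p=1,n=3: s = 2+3 = 5
p=1,n=4: s = 5+4 = 9
p=2,n=2: s = 9+4 = 13
p=2,n=3: s = 13+6 = 19
p=2,n=4: s = 19+8 = 27
p=3,n=2: s = 27+6 = 33
p=3,n=3: s = 33+9 = 42
p=3,n=4: s = 42+12 = 54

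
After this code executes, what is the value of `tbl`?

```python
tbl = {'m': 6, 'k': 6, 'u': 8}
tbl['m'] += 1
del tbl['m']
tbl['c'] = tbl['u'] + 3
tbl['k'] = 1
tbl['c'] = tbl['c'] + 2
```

tbl['m'] = 6+1 = 7 → {'m': 7, 'k': 6, 'u': 8}
del 'm' → {'k': 6, 'u': 8}
tbl['c'] = tbl['u']+3 = 11 → {'k': 6, 'u': 8, 'c': 11}
tbl['k'] = 1 → {'k': 1, 'u': 8, 'c': 11}
tbl['c'] = tbl['c']+2 = 13 → {'k': 1, 'u': 8, 'c': 13}

{'k': 1, 'u': 8, 'c': 13}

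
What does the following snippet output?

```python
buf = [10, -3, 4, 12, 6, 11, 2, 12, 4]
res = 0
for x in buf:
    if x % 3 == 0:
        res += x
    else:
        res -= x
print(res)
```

x=10: not %3==0, res = 0-10 = -10
x=-3: %3==0, res = (-10)+(-3) = -13
x=4: not %3==0, res = (-13)-4 = -17
x=12: %3==0, res = (-17)+12 = -5
x=6: %3==0, res = (-5)+6 = 1
x=11: not %3==0, res = 1-11 = -10
x=2: not %3==0, res = (-10)-2 = -12
x=12: %3==0, res = (-12)+12 = 0
x=4: not %3==0, res = 0-4 = -4

-4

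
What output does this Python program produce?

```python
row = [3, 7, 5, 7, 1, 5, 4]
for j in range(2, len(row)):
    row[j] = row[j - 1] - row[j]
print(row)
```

j=2: row[2] = 7-5 = 2 → [3, 7, 2, 7, 1, 5, 4]
j=3: row[3] = 2-7 = -5 → [3, 7, 2, -5, 1, 5, 4]
j=4: row[4] = (-5)-1 = -6 → [3, 7, 2, -5, -6, 5, 4]
j=5: row[5] = (-6)-5 = -11 → [3, 7, 2, -5, -6, -11, 4]
j=6: row[6] = (-11)-4 = -15 → [3, 7, 2, -5, -6, -11, -15]

[3, 7, 2, -5, -6, -11, -15]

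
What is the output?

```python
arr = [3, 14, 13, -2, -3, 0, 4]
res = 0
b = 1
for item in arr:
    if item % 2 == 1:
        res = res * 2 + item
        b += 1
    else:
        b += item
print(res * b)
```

700

item=3: odd, res = 0*2+3 = 3; b=2
item=14: not odd; b=16
item=13: odd, res = 3*2+13 = 19; b=17
item=-2: not odd; b=15
item=-3: odd, res = 19*2+(-3) = 35; b=16
item=0: not odd; b=16
item=4: not odd; b=20
res*b = 35*20 = 700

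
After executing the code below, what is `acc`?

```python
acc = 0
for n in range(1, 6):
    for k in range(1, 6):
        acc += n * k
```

n=1,k=1: acc = 0+1 = 1
n=1,k=2: acc = 1+2 = 3
n=1,k=3: acc = 3+3 = 6
n=1,k=4: acc = 6+4 = 10
n=1,k=5: acc = 10+5 = 15
n=2,k=1: acc = 15+2 = 17
n=2,k=2: acc = 17+4 = 21
n=2,k=3: acc = 21+6 = 27
n=2,k=4: acc = 27+8 = 35
n=2,k=5: acc = 35+10 = 45
n=3,k=1: acc = 45+3 = 48
n=3,k=2: acc = 48+6 = 54
n=3,k=3: acc = 54+9 = 63
n=3,k=4: acc = 63+12 = 75
n=3,k=5: acc = 75+15 = 90
n=4,k=1: acc = 90+4 = 94
n=4,k=2: acc = 94+8 = 102
n=4,k=3: acc = 102+12 = 114
n=4,k=4: acc = 114+16 = 130
n=4,k=5: acc = 130+20 = 150
n=5,k=1: acc = 150+5 = 155
n=5,k=2: acc = 155+10 = 165
n=5,k=3: acc = 165+15 = 180
n=5,k=4: acc = 180+20 = 200
n=5,k=5: acc = 200+25 = 225

225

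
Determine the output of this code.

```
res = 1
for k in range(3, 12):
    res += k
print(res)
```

k=3: res = 1+3 = 4
k=4: res = 4+4 = 8
k=5: res = 8+5 = 13
k=6: res = 13+6 = 19
k=7: res = 19+7 = 26
k=8: res = 26+8 = 34
k=9: res = 34+9 = 43
k=10: res = 43+10 = 53
k=11: res = 53+11 = 64

64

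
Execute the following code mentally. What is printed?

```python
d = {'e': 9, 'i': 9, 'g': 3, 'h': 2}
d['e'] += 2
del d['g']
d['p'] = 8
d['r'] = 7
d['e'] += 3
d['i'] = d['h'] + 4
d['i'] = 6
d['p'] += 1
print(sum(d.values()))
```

d['e'] = 9+2 = 11 → {'e': 11, 'i': 9, 'g': 3, 'h': 2}
del 'g' → {'e': 11, 'i': 9, 'h': 2}
d['p'] = 8 → {'e': 11, 'i': 9, 'h': 2, 'p': 8}
d['r'] = 7 → {'e': 11, 'i': 9, 'h': 2, 'p': 8, 'r': 7}
d['e'] = 11+3 = 14 → {'e': 14, 'i': 9, 'h': 2, 'p': 8, 'r': 7}
d['i'] = d['h']+4 = 6 → {'e': 14, 'i': 6, 'h': 2, 'p': 8, 'r': 7}
d['i'] = 6 → {'e': 14, 'i': 6, 'h': 2, 'p': 8, 'r': 7}
d['p'] = 8+1 = 9 → {'e': 14, 'i': 6, 'h': 2, 'p': 9, 'r': 7}
sum of values = 38

38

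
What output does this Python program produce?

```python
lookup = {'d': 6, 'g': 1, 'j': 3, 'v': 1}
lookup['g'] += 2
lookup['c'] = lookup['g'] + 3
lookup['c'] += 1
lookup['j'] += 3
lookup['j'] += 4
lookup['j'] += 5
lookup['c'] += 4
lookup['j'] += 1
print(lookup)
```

{'d': 6, 'g': 3, 'j': 16, 'v': 1, 'c': 11}

lookup['g'] = 1+2 = 3 → {'d': 6, 'g': 3, 'j': 3, 'v': 1}
lookup['c'] = lookup['g']+3 = 6 → {'d': 6, 'g': 3, 'j': 3, 'v': 1, 'c': 6}
lookup['c'] = 6+1 = 7 → {'d': 6, 'g': 3, 'j': 3, 'v': 1, 'c': 7}
lookup['j'] = 3+3 = 6 → {'d': 6, 'g': 3, 'j': 6, 'v': 1, 'c': 7}
lookup['j'] = 6+4 = 10 → {'d': 6, 'g': 3, 'j': 10, 'v': 1, 'c': 7}
lookup['j'] = 10+5 = 15 → {'d': 6, 'g': 3, 'j': 15, 'v': 1, 'c': 7}
lookup['c'] = 7+4 = 11 → {'d': 6, 'g': 3, 'j': 15, 'v': 1, 'c': 11}
lookup['j'] = 15+1 = 16 → {'d': 6, 'g': 3, 'j': 16, 'v': 1, 'c': 11}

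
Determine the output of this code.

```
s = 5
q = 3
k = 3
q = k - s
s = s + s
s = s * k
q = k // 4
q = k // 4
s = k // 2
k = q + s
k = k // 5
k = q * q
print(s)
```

1

q = 3-5 = -2
s = 5+5 = 10
s = 10*3 = 30
q = 3//4 = 0
q = 3//4 = 0
s = 3//2 = 1
k = 0+1 = 1
k = 1//5 = 0
k = 0*0 = 0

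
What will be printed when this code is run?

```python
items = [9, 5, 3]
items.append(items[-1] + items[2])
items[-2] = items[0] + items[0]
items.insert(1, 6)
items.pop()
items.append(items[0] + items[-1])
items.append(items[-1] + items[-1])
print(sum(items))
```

append items[-1]+items[2] = 3+3 = 6 → [9, 5, 3, 6]
items[-2] = items[0]+items[0] = 9+9 = 18 → [9, 5, 18, 6]
insert 6 at 1 → [9, 6, 5, 18, 6]
pop() removes 6 → [9, 6, 5, 18]
append items[0]+items[-1] = 9+18 = 27 → [9, 6, 5, 18, 27]
append items[-1]+items[-1] = 27+27 = 54 → [9, 6, 5, 18, 27, 54]
sum = 119

119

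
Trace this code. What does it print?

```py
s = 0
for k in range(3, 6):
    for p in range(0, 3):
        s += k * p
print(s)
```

36

k=3,p=0: s = 0+0 = 0
k=3,p=1: s = 0+3 = 3
k=3,p=2: s = 3+6 = 9
k=4,p=0: s = 9+0 = 9
k=4,p=1: s = 9+4 = 13
k=4,p=2: s = 13+8 = 21
k=5,p=0: s = 21+0 = 21
k=5,p=1: s = 21+5 = 26
k=5,p=2: s = 26+10 = 36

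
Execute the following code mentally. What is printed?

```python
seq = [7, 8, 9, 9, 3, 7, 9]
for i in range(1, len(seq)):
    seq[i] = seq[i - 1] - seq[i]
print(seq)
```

[7, -1, -10, -19, -22, -29, -38]

i=1: seq[1] = 7-8 = -1 → [7, -1, 9, 9, 3, 7, 9]
i=2: seq[2] = (-1)-9 = -10 → [7, -1, -10, 9, 3, 7, 9]
i=3: seq[3] = (-10)-9 = -19 → [7, -1, -10, -19, 3, 7, 9]
i=4: seq[4] = (-19)-3 = -22 → [7, -1, -10, -19, -22, 7, 9]
i=5: seq[5] = (-22)-7 = -29 → [7, -1, -10, -19, -22, -29, 9]
i=6: seq[6] = (-29)-9 = -38 → [7, -1, -10, -19, -22, -29, -38]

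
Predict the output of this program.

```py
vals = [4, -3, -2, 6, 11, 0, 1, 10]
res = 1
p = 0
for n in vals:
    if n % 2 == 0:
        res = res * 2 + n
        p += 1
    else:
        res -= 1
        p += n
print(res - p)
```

78

n=4: even, res = 1*2+4 = 6; p=1
n=-3: not even, res = 6-1 = 5; p=-2
n=-2: even, res = 5*2+(-2) = 8; p=-1
n=6: even, res = 8*2+6 = 22; p=0
n=11: not even, res = 22-1 = 21; p=11
n=0: even, res = 21*2+0 = 42; p=12
n=1: not even, res = 42-1 = 41; p=13
n=10: even, res = 41*2+10 = 92; p=14
res-p = 92-14 = 78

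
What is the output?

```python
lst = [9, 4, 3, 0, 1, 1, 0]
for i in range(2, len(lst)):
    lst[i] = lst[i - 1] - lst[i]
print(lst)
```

i=2: lst[2] = 4-3 = 1 → [9, 4, 1, 0, 1, 1, 0]
i=3: lst[3] = 1-0 = 1 → [9, 4, 1, 1, 1, 1, 0]
i=4: lst[4] = 1-1 = 0 → [9, 4, 1, 1, 0, 1, 0]
i=5: lst[5] = 0-1 = -1 → [9, 4, 1, 1, 0, -1, 0]
i=6: lst[6] = (-1)-0 = -1 → [9, 4, 1, 1, 0, -1, -1]

[9, 4, 1, 1, 0, -1, -1]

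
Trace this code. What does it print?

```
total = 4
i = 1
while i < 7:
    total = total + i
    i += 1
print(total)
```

25

i=1: total = 4+1 = 5
i=2: total = 5+2 = 7
i=3: total = 7+3 = 10
i=4: total = 10+4 = 14
i=5: total = 14+5 = 19
i=6: total = 19+6 = 25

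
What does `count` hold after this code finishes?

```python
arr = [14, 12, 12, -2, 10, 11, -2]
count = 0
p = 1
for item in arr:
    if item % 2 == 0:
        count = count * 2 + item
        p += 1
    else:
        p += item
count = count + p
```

764

item=14: even, count = 0*2+14 = 14; p=2
item=12: even, count = 14*2+12 = 40; p=3
item=12: even, count = 40*2+12 = 92; p=4
item=-2: even, count = 92*2+(-2) = 182; p=5
item=10: even, count = 182*2+10 = 374; p=6
item=11: not even; p=17
item=-2: even, count = 374*2+(-2) = 746; p=18
count+p = 746+18 = 764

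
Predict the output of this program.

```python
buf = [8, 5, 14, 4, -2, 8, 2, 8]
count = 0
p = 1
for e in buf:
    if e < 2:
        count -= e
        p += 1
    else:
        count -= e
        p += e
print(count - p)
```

-98

e=8: not <2, count = 0-8 = -8; p=9
e=5: not <2, count = (-8)-5 = -13; p=14
e=14: not <2, count = (-13)-14 = -27; p=28
e=4: not <2, count = (-27)-4 = -31; p=32
e=-2: <2, count = (-31)-(-2) = -29; p=33
e=8: not <2, count = (-29)-8 = -37; p=41
e=2: not <2, count = (-37)-2 = -39; p=43
e=8: not <2, count = (-39)-8 = -47; p=51
count-p = (-47)-51 = -98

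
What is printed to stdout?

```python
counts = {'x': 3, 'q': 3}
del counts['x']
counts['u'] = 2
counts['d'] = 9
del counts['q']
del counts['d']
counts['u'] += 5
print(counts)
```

{'u': 7}

del 'x' → {'q': 3}
counts['u'] = 2 → {'q': 3, 'u': 2}
counts['d'] = 9 → {'q': 3, 'u': 2, 'd': 9}
del 'q' → {'u': 2, 'd': 9}
del 'd' → {'u': 2}
counts['u'] = 2+5 = 7 → {'u': 7}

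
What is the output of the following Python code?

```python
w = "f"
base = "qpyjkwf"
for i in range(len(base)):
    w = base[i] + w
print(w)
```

i=0: prepend 'q' → 'qf'
i=1: prepend 'p' → 'pqf'
i=2: prepend 'y' → 'ypqf'
i=3: prepend 'j' → 'jypqf'
i=4: prepend 'k' → 'kjypqf'
i=5: prepend 'w' → 'wkjypqf'
i=6: prepend 'f' → 'fwkjypqf'

fwkjypqf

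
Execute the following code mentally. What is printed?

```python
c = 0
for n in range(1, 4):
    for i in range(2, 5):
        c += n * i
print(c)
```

n=1,i=2: c = 0+2 = 2
n=1,i=3: c = 2+3 = 5
n=1,i=4: c = 5+4 = 9
n=2,i=2: c = 9+4 = 13
n=2,i=3: c = 13+6 = 19
n=2,i=4: c = 19+8 = 27
n=3,i=2: c = 27+6 = 33
n=3,i=3: c = 33+9 = 42
n=3,i=4: c = 42+12 = 54

54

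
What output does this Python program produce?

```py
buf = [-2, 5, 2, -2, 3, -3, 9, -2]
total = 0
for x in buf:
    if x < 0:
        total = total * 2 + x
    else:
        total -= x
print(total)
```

-118

x=-2: <0, total = 0*2+(-2) = -2
x=5: not <0, total = (-2)-5 = -7
x=2: not <0, total = (-7)-2 = -9
x=-2: <0, total = (-9)*2+(-2) = -20
x=3: not <0, total = (-20)-3 = -23
x=-3: <0, total = (-23)*2+(-3) = -49
x=9: not <0, total = (-49)-9 = -58
x=-2: <0, total = (-58)*2+(-2) = -118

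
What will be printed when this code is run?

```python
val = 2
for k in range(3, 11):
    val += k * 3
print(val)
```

k=3: val = 2+3*3 = 11
k=4: val = 11+4*3 = 23
k=5: val = 23+5*3 = 38
k=6: val = 38+6*3 = 56
k=7: val = 56+7*3 = 77
k=8: val = 77+8*3 = 101
k=9: val = 101+9*3 = 128
k=10: val = 128+10*3 = 158

158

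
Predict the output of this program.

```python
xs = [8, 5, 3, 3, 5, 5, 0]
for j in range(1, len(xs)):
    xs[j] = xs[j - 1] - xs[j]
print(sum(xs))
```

j=1: xs[1] = 8-5 = 3 → [8, 3, 3, 3, 5, 5, 0]
j=2: xs[2] = 3-3 = 0 → [8, 3, 0, 3, 5, 5, 0]
j=3: xs[3] = 0-3 = -3 → [8, 3, 0, -3, 5, 5, 0]
j=4: xs[4] = (-3)-5 = -8 → [8, 3, 0, -3, -8, 5, 0]
j=5: xs[5] = (-8)-5 = -13 → [8, 3, 0, -3, -8, -13, 0]
j=6: xs[6] = (-13)-0 = -13 → [8, 3, 0, -3, -8, -13, -13]
sum = -26

-26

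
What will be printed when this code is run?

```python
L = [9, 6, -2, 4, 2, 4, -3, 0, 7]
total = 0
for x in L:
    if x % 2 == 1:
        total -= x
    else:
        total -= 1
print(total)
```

-19

x=9: odd, total = 0-9 = -9
x=6: not odd, total = (-9)-1 = -10
x=-2: not odd, total = (-10)-1 = -11
x=4: not odd, total = (-11)-1 = -12
x=2: not odd, total = (-12)-1 = -13
x=4: not odd, total = (-13)-1 = -14
x=-3: odd, total = (-14)-(-3) = -11
x=0: not odd, total = (-11)-1 = -12
x=7: odd, total = (-12)-7 = -19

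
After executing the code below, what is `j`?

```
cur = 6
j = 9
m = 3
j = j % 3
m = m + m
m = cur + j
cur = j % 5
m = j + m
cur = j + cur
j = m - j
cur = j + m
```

6

j = 9%3 = 0
m = 3+3 = 6
m = 6+0 = 6
cur = 0%5 = 0
m = 0+6 = 6
cur = 0+0 = 0
j = 6-0 = 6
cur = 6+6 = 12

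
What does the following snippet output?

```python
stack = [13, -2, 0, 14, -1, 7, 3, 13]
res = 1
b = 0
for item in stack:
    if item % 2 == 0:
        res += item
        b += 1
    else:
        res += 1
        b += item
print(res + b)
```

56

item=13: not even, res = 1+1 = 2; b=13
item=-2: even, res = 2+(-2) = 0; b=14
item=0: even, res = 0+0 = 0; b=15
item=14: even, res = 0+14 = 14; b=16
item=-1: not even, res = 14+1 = 15; b=15
item=7: not even, res = 15+1 = 16; b=22
item=3: not even, res = 16+1 = 17; b=25
item=13: not even, res = 17+1 = 18; b=38
res+b = 18+38 = 56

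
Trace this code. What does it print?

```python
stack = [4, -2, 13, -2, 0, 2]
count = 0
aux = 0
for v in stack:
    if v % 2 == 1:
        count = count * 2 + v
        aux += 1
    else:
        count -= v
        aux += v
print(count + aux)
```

12

v=4: not odd, count = 0-4 = -4; aux=4
v=-2: not odd, count = (-4)-(-2) = -2; aux=2
v=13: odd, count = (-2)*2+13 = 9; aux=3
v=-2: not odd, count = 9-(-2) = 11; aux=1
v=0: not odd, count = 11-0 = 11; aux=1
v=2: not odd, count = 11-2 = 9; aux=3
count+aux = 9+3 = 12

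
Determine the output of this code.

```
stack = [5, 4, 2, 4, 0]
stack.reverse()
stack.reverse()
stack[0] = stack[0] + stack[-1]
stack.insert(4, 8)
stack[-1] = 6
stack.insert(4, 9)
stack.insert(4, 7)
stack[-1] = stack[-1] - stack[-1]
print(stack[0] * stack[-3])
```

45

reverse → [0, 4, 2, 4, 5]
reverse → [5, 4, 2, 4, 0]
stack[0] = stack[0]+stack[-1] = 5+0 = 5 → [5, 4, 2, 4, 0]
insert 8 at 4 → [5, 4, 2, 4, 8, 0]
stack[-1] = 6 → [5, 4, 2, 4, 8, 6]
insert 9 at 4 → [5, 4, 2, 4, 9, 8, 6]
insert 7 at 4 → [5, 4, 2, 4, 7, 9, 8, 6]
stack[-1] = stack[-1]-stack[-1] = 6-6 = 0 → [5, 4, 2, 4, 7, 9, 8, 0]
stack[0]*stack[-3] = 5*9 = 45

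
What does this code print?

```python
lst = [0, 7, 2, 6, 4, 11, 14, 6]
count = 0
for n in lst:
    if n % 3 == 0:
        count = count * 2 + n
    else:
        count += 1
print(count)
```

32

n=0: %3==0, count = 0*2+0 = 0
n=7: not %3==0, count = 0+1 = 1
n=2: not %3==0, count = 1+1 = 2
n=6: %3==0, count = 2*2+6 = 10
n=4: not %3==0, count = 10+1 = 11
n=11: not %3==0, count = 11+1 = 12
n=14: not %3==0, count = 12+1 = 13
n=6: %3==0, count = 13*2+6 = 32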